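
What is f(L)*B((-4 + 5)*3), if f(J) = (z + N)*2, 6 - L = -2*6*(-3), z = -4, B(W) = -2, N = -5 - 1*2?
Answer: 44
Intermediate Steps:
N = -7 (N = -5 - 2 = -7)
L = -30 (L = 6 - (-2*6)*(-3) = 6 - (-12)*(-3) = 6 - 1*36 = 6 - 36 = -30)
f(J) = -22 (f(J) = (-4 - 7)*2 = -11*2 = -22)
f(L)*B((-4 + 5)*3) = -22*(-2) = 44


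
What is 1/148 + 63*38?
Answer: 354313/148 ≈ 2394.0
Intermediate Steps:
1/148 + 63*38 = 1/148 + 2394 = 354313/148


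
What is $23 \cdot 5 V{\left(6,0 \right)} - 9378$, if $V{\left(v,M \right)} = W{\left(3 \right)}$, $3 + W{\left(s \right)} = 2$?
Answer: $-9493$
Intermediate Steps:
$W{\left(s \right)} = -1$ ($W{\left(s \right)} = -3 + 2 = -1$)
$V{\left(v,M \right)} = -1$
$23 \cdot 5 V{\left(6,0 \right)} - 9378 = 23 \cdot 5 \left(-1\right) - 9378 = 115 \left(-1\right) - 9378 = -115 - 9378 = -9493$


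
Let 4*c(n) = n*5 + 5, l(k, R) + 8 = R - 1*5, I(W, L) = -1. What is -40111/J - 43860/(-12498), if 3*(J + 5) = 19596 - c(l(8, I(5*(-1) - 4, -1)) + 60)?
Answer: -431783966/162659387 ≈ -2.6545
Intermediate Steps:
l(k, R) = -13 + R (l(k, R) = -8 + (R - 1*5) = -8 + (R - 5) = -8 + (-5 + R) = -13 + R)
c(n) = 5/4 + 5*n/4 (c(n) = (n*5 + 5)/4 = (5*n + 5)/4 = (5 + 5*n)/4 = 5/4 + 5*n/4)
J = 78089/12 (J = -5 + (19596 - (5/4 + 5*((-13 - 1) + 60)/4))/3 = -5 + (19596 - (5/4 + 5*(-14 + 60)/4))/3 = -5 + (19596 - (5/4 + (5/4)*46))/3 = -5 + (19596 - (5/4 + 115/2))/3 = -5 + (19596 - 1*235/4)/3 = -5 + (19596 - 235/4)/3 = -5 + (1/3)*(78149/4) = -5 + 78149/12 = 78089/12 ≈ 6507.4)
-40111/J - 43860/(-12498) = -40111/78089/12 - 43860/(-12498) = -40111*12/78089 - 43860*(-1/12498) = -481332/78089 + 7310/2083 = -431783966/162659387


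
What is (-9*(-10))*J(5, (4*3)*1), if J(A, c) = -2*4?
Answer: -720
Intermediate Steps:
J(A, c) = -8
(-9*(-10))*J(5, (4*3)*1) = -9*(-10)*(-8) = 90*(-8) = -720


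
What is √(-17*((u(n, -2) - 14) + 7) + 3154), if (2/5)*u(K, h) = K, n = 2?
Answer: 2*√797 ≈ 56.462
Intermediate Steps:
u(K, h) = 5*K/2
√(-17*((u(n, -2) - 14) + 7) + 3154) = √(-17*(((5/2)*2 - 14) + 7) + 3154) = √(-17*((5 - 14) + 7) + 3154) = √(-17*(-9 + 7) + 3154) = √(-17*(-2) + 3154) = √(34 + 3154) = √3188 = 2*√797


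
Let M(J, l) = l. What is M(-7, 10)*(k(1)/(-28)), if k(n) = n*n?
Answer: -5/14 ≈ -0.35714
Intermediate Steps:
k(n) = n²
M(-7, 10)*(k(1)/(-28)) = 10*(1²/(-28)) = 10*(1*(-1/28)) = 10*(-1/28) = -5/14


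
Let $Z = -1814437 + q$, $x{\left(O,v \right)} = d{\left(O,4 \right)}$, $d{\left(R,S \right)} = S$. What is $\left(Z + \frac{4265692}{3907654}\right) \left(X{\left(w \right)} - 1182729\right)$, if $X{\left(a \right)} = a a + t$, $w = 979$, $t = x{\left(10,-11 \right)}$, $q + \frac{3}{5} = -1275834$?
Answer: $\frac{6770970183973589424}{9769135} \approx 6.931 \cdot 10^{11}$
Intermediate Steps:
$q = - \frac{6379173}{5}$ ($q = - \frac{3}{5} - 1275834 = - \frac{6379173}{5} \approx -1.2758 \cdot 10^{6}$)
$x{\left(O,v \right)} = 4$
$Z = - \frac{15451358}{5}$ ($Z = -1814437 - \frac{6379173}{5} = - \frac{15451358}{5} \approx -3.0903 \cdot 10^{6}$)
$t = 4$
$X{\left(a \right)} = 4 + a^{2}$ ($X{\left(a \right)} = a a + 4 = a^{2} + 4 = 4 + a^{2}$)
$\left(Z + \frac{4265692}{3907654}\right) \left(X{\left(w \right)} - 1182729\right) = \left(- \frac{15451358}{5} + \frac{4265692}{3907654}\right) \left(\left(4 + 979^{2}\right) - 1182729\right) = \left(- \frac{15451358}{5} + 4265692 \cdot \frac{1}{3907654}\right) \left(\left(4 + 958441\right) - 1182729\right) = \left(- \frac{15451358}{5} + \frac{2132846}{1953827}\right) \left(958445 - 1182729\right) = \left(- \frac{30189269782836}{9769135}\right) \left(-224284\right) = \frac{6770970183973589424}{9769135}$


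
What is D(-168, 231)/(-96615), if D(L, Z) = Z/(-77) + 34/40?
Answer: 43/1932300 ≈ 2.2253e-5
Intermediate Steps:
D(L, Z) = 17/20 - Z/77 (D(L, Z) = Z*(-1/77) + 34*(1/40) = -Z/77 + 17/20 = 17/20 - Z/77)
D(-168, 231)/(-96615) = (17/20 - 1/77*231)/(-96615) = (17/20 - 3)*(-1/96615) = -43/20*(-1/96615) = 43/1932300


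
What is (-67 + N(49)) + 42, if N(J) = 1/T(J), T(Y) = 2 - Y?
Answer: -1176/47 ≈ -25.021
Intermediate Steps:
N(J) = 1/(2 - J)
(-67 + N(49)) + 42 = (-67 - 1/(-2 + 49)) + 42 = (-67 - 1/47) + 42 = -3150/47 + 42 = -1176/47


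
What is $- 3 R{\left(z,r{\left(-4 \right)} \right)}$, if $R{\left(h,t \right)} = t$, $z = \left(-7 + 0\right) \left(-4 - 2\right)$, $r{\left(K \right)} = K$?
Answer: $12$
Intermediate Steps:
$z = 42$ ($z = \left(-7\right) \left(-6\right) = 42$)
$- 3 R{\left(z,r{\left(-4 \right)} \right)} = \left(-3\right) \left(-4\right) = 12$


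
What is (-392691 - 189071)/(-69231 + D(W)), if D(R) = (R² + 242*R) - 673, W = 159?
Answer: 581762/6145 ≈ 94.672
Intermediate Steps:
D(R) = -673 + R² + 242*R
(-392691 - 189071)/(-69231 + D(W)) = (-392691 - 189071)/(-69231 + (-673 + 159² + 242*159)) = -581762/(-69231 + (-673 + 25281 + 38478)) = -581762/(-69231 + 63086) = -581762/(-6145) = -581762*(-1/6145) = 581762/6145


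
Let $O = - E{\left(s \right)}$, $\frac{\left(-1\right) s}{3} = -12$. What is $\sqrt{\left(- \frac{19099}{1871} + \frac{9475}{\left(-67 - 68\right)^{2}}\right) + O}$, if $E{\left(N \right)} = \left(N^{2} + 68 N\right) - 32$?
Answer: $\frac{i \sqrt{9497626086770}}{50517} \approx 61.006 i$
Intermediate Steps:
$s = 36$ ($s = \left(-3\right) \left(-12\right) = 36$)
$E{\left(N \right)} = -32 + N^{2} + 68 N$
$O = -3712$ ($O = - (-32 + 36^{2} + 68 \cdot 36) = - (-32 + 1296 + 2448) = \left(-1\right) 3712 = -3712$)
$\sqrt{\left(- \frac{19099}{1871} + \frac{9475}{\left(-67 - 68\right)^{2}}\right) + O} = \sqrt{\left(- \frac{19099}{1871} + \frac{9475}{\left(-67 - 68\right)^{2}}\right) - 3712} = \sqrt{\left(\left(-19099\right) \frac{1}{1871} + \frac{9475}{\left(-135\right)^{2}}\right) - 3712} = \sqrt{\left(- \frac{19099}{1871} + \frac{9475}{18225}\right) - 3712} = \sqrt{\left(- \frac{19099}{1871} + 9475 \cdot \frac{1}{18225}\right) - 3712} = \sqrt{\left(- \frac{19099}{1871} + \frac{379}{729}\right) - 3712} = \sqrt{- \frac{13214062}{1363959} - 3712} = \sqrt{- \frac{5076229870}{1363959}} = \frac{i \sqrt{9497626086770}}{50517}$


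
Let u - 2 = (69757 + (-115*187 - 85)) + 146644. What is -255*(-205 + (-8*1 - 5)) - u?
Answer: -139223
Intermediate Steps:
u = 194813 (u = 2 + ((69757 + (-115*187 - 85)) + 146644) = 2 + ((69757 + (-21505 - 85)) + 146644) = 2 + ((69757 - 21590) + 146644) = 2 + (48167 + 146644) = 2 + 194811 = 194813)
-255*(-205 + (-8*1 - 5)) - u = -255*(-205 + (-8*1 - 5)) - 1*194813 = -255*(-205 + (-8 - 5)) - 194813 = -255*(-205 - 13) - 194813 = -255*(-218) - 194813 = 55590 - 194813 = -139223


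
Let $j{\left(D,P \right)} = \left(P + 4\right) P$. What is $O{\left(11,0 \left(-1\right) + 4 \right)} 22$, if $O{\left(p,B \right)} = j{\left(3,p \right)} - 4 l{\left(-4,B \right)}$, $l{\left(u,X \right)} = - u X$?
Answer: $2222$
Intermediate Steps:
$j{\left(D,P \right)} = P \left(4 + P\right)$ ($j{\left(D,P \right)} = \left(4 + P\right) P = P \left(4 + P\right)$)
$l{\left(u,X \right)} = - X u$
$O{\left(p,B \right)} = - 16 B + p \left(4 + p\right)$ ($O{\left(p,B \right)} = p \left(4 + p\right) - 4 \left(\left(-1\right) B \left(-4\right)\right) = p \left(4 + p\right) - 4 \cdot 4 B = p \left(4 + p\right) - 16 B = - 16 B + p \left(4 + p\right)$)
$O{\left(11,0 \left(-1\right) + 4 \right)} 22 = \left(- 16 \left(0 \left(-1\right) + 4\right) + 11 \left(4 + 11\right)\right) 22 = \left(- 16 \left(0 + 4\right) + 11 \cdot 15\right) 22 = \left(\left(-16\right) 4 + 165\right) 22 = \left(-64 + 165\right) 22 = 101 \cdot 22 = 2222$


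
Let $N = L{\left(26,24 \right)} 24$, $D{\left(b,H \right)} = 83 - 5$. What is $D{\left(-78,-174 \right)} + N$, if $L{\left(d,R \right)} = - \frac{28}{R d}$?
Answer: $\frac{1000}{13} \approx 76.923$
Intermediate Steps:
$D{\left(b,H \right)} = 78$
$L{\left(d,R \right)} = - \frac{28}{R d}$ ($L{\left(d,R \right)} = - 28 \frac{1}{R d} = - \frac{28}{R d}$)
$N = - \frac{14}{13}$ ($N = - \frac{28}{24 \cdot 26} \cdot 24 = \left(-28\right) \frac{1}{24} \cdot \frac{1}{26} \cdot 24 = \left(- \frac{7}{156}\right) 24 = - \frac{14}{13} \approx -1.0769$)
$D{\left(-78,-174 \right)} + N = 78 - \frac{14}{13} = \frac{1000}{13}$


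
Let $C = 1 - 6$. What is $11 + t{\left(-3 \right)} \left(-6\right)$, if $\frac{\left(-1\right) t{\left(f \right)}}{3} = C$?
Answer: $-79$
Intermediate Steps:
$C = -5$ ($C = 1 - 6 = -5$)
$t{\left(f \right)} = 15$ ($t{\left(f \right)} = \left(-3\right) \left(-5\right) = 15$)
$11 + t{\left(-3 \right)} \left(-6\right) = 11 + 15 \left(-6\right) = 11 - 90 = -79$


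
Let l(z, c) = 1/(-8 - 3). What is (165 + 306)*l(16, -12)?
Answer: -471/11 ≈ -42.818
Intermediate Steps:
l(z, c) = -1/11 (l(z, c) = 1/(-11) = -1/11)
(165 + 306)*l(16, -12) = (165 + 306)*(-1/11) = 471*(-1/11) = -471/11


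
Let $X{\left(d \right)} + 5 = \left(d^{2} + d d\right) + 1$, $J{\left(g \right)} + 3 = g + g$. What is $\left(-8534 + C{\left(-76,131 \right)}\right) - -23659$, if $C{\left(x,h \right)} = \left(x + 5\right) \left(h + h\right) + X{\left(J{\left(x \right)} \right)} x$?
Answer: $-3654973$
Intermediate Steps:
$J{\left(g \right)} = -3 + 2 g$ ($J{\left(g \right)} = -3 + \left(g + g\right) = -3 + 2 g$)
$X{\left(d \right)} = -4 + 2 d^{2}$ ($X{\left(d \right)} = -5 + \left(\left(d^{2} + d d\right) + 1\right) = -5 + \left(\left(d^{2} + d^{2}\right) + 1\right) = -5 + \left(2 d^{2} + 1\right) = -5 + \left(1 + 2 d^{2}\right) = -4 + 2 d^{2}$)
$C{\left(x,h \right)} = x \left(-4 + 2 \left(-3 + 2 x\right)^{2}\right) + 2 h \left(5 + x\right)$ ($C{\left(x,h \right)} = \left(x + 5\right) \left(h + h\right) + \left(-4 + 2 \left(-3 + 2 x\right)^{2}\right) x = \left(5 + x\right) 2 h + x \left(-4 + 2 \left(-3 + 2 x\right)^{2}\right) = 2 h \left(5 + x\right) + x \left(-4 + 2 \left(-3 + 2 x\right)^{2}\right) = x \left(-4 + 2 \left(-3 + 2 x\right)^{2}\right) + 2 h \left(5 + x\right)$)
$\left(-8534 + C{\left(-76,131 \right)}\right) - -23659 = \left(-8534 + \left(10 \cdot 131 + 2 \cdot 131 \left(-76\right) + 2 \left(-76\right) \left(-2 + \left(-3 + 2 \left(-76\right)\right)^{2}\right)\right)\right) - -23659 = \left(-8534 + \left(1310 - 19912 + 2 \left(-76\right) \left(-2 + \left(-3 - 152\right)^{2}\right)\right)\right) + 23659 = \left(-8534 + \left(1310 - 19912 + 2 \left(-76\right) \left(-2 + \left(-155\right)^{2}\right)\right)\right) + 23659 = \left(-8534 + \left(1310 - 19912 + 2 \left(-76\right) \left(-2 + 24025\right)\right)\right) + 23659 = \left(-8534 + \left(1310 - 19912 + 2 \left(-76\right) 24023\right)\right) + 23659 = \left(-8534 - 3670098\right) + 23659 = -3678632 + 23659 = -3654973$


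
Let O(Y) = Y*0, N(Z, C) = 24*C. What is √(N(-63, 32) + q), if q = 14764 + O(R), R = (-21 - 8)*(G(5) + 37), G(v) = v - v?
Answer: 2*√3883 ≈ 124.63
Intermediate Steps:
G(v) = 0
R = -1073 (R = (-21 - 8)*(0 + 37) = -29*37 = -1073)
O(Y) = 0
q = 14764 (q = 14764 + 0 = 14764)
√(N(-63, 32) + q) = √(24*32 + 14764) = √(768 + 14764) = √15532 = 2*√3883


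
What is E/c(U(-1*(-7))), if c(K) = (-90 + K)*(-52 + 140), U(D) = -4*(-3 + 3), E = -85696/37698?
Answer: 26/90585 ≈ 0.00028702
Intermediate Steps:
E = -416/183 (E = -85696*1/37698 = -416/183 ≈ -2.2732)
U(D) = 0 (U(D) = -4*0 = 0)
c(K) = -7920 + 88*K (c(K) = (-90 + K)*88 = -7920 + 88*K)
E/c(U(-1*(-7))) = -416/(183*(-7920 + 88*0)) = -416/(183*(-7920 + 0)) = -416/183/(-7920) = -416/183*(-1/7920) = 26/90585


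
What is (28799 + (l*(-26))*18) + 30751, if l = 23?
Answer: 48786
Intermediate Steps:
(28799 + (l*(-26))*18) + 30751 = (28799 + (23*(-26))*18) + 30751 = (28799 - 598*18) + 30751 = (28799 - 10764) + 30751 = 18035 + 30751 = 48786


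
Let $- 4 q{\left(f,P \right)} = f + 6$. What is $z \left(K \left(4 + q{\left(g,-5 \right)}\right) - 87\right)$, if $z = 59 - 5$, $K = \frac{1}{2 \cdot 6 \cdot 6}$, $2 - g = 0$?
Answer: $- \frac{9393}{2} \approx -4696.5$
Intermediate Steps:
$g = 2$ ($g = 2 - 0 = 2 + 0 = 2$)
$q{\left(f,P \right)} = - \frac{3}{2} - \frac{f}{4}$ ($q{\left(f,P \right)} = - \frac{f + 6}{4} = - \frac{6 + f}{4} = - \frac{3}{2} - \frac{f}{4}$)
$K = \frac{1}{72}$ ($K = \frac{1}{12 \cdot 6} = \frac{1}{72} \approx 0.013889$)
$z = 54$
$z \left(K \left(4 + q{\left(g,-5 \right)}\right) - 87\right) = 54 \left(\frac{4 - 2}{72} - 87\right) = 54 \left(\frac{1}{72} \cdot 2 - 87\right) = 54 \left(\frac{1}{36} - 87\right) = 54 \left(- \frac{3131}{36}\right) = - \frac{9393}{2}$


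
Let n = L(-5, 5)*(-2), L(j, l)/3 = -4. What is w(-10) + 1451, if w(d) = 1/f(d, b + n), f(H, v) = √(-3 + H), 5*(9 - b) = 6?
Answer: 1451 - I*√13/13 ≈ 1451.0 - 0.27735*I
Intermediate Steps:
b = 39/5 (b = 9 - ⅕*6 = 9 - 6/5 = 39/5 ≈ 7.8000)
L(j, l) = -12 (L(j, l) = 3*(-4) = -12)
n = 24 (n = -12*(-2) = 24)
w(d) = (-3 + d)^(-½) (w(d) = 1/(√(-3 + d)) = (-3 + d)^(-½))
w(-10) + 1451 = (-3 - 10)^(-½) + 1451 = (-13)^(-½) + 1451 = -I*√13/13 + 1451 = 1451 - I*√13/13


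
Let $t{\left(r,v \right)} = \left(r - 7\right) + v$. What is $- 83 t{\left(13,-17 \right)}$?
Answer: $913$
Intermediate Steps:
$t{\left(r,v \right)} = -7 + r + v$ ($t{\left(r,v \right)} = \left(-7 + r\right) + v = -7 + r + v$)
$- 83 t{\left(13,-17 \right)} = - 83 \left(-7 + 13 - 17\right) = \left(-83\right) \left(-11\right) = 913$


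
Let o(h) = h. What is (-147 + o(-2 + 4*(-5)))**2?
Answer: 28561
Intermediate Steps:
(-147 + o(-2 + 4*(-5)))**2 = (-147 + (-2 + 4*(-5)))**2 = (-147 + (-2 - 20))**2 = (-147 - 22)**2 = (-169)**2 = 28561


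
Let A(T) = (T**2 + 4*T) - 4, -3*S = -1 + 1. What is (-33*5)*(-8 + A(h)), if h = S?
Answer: 1980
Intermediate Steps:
S = 0 (S = -(-1 + 1)/3 = -1/3*0 = 0)
h = 0
A(T) = -4 + T**2 + 4*T
(-33*5)*(-8 + A(h)) = (-33*5)*(-8 + (-4 + 0**2 + 4*0)) = -165*(-8 + (-4 + 0 + 0)) = -165*(-8 - 4) = -165*(-12) = 1980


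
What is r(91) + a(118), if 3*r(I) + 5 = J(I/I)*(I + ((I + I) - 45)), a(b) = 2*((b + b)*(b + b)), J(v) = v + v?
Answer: 334627/3 ≈ 1.1154e+5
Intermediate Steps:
J(v) = 2*v
a(b) = 8*b**2 (a(b) = 2*((2*b)*(2*b)) = 2*(4*b**2) = 8*b**2)
r(I) = -95/3 + 2*I (r(I) = -5/3 + ((2*(I/I))*(I + ((I + I) - 45)))/3 = -5/3 + ((2*1)*(I + (2*I - 45)))/3 = -5/3 + (2*(I + (-45 + 2*I)))/3 = -5/3 + (2*(-45 + 3*I))/3 = -5/3 + (-90 + 6*I)/3 = -5/3 + (-30 + 2*I) = -95/3 + 2*I)
r(91) + a(118) = (-95/3 + 2*91) + 8*118**2 = (-95/3 + 182) + 8*13924 = 451/3 + 111392 = 334627/3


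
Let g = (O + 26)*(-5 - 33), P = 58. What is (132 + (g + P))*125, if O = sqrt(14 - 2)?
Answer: -99750 - 9500*sqrt(3) ≈ -1.1620e+5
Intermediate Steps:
O = 2*sqrt(3) (O = sqrt(12) = 2*sqrt(3) ≈ 3.4641)
g = -988 - 76*sqrt(3) (g = (2*sqrt(3) + 26)*(-5 - 33) = (26 + 2*sqrt(3))*(-38) = -988 - 76*sqrt(3) ≈ -1119.6)
(132 + (g + P))*125 = (132 + ((-988 - 76*sqrt(3)) + 58))*125 = (132 + (-930 - 76*sqrt(3)))*125 = (-798 - 76*sqrt(3))*125 = -99750 - 9500*sqrt(3)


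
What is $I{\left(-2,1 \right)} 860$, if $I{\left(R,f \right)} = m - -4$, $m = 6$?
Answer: $8600$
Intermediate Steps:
$I{\left(R,f \right)} = 10$ ($I{\left(R,f \right)} = 6 - -4 = 6 + 4 = 10$)
$I{\left(-2,1 \right)} 860 = 10 \cdot 860 = 8600$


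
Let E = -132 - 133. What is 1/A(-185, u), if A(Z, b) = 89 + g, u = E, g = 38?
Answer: 1/127 ≈ 0.0078740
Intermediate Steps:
E = -265
u = -265
A(Z, b) = 127 (A(Z, b) = 89 + 38 = 127)
1/A(-185, u) = 1/127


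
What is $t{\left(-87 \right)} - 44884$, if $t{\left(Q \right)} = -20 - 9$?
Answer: $-44913$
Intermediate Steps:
$t{\left(Q \right)} = -29$
$t{\left(-87 \right)} - 44884 = -29 - 44884 = -44913$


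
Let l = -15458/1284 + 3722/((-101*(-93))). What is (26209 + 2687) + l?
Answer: 19353501467/670034 ≈ 28884.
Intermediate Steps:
l = -7800997/670034 (l = -15458*1/1284 + 3722/9393 = -7729/642 + 3722*(1/9393) = -7729/642 + 3722/9393 = -7800997/670034 ≈ -11.643)
(26209 + 2687) + l = (26209 + 2687) - 7800997/670034 = 28896 - 7800997/670034 = 19353501467/670034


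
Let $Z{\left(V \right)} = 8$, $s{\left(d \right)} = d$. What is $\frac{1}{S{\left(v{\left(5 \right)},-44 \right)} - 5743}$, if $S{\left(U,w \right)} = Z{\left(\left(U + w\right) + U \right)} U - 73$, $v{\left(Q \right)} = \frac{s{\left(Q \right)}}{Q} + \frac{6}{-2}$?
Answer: $- \frac{1}{5832} \approx -0.00017147$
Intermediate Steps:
$v{\left(Q \right)} = -2$ ($v{\left(Q \right)} = \frac{Q}{Q} + \frac{6}{-2} = 1 + 6 \left(- \frac{1}{2}\right) = 1 - 3 = -2$)
$S{\left(U,w \right)} = -73 + 8 U$ ($S{\left(U,w \right)} = 8 U - 73 = -73 + 8 U$)
$\frac{1}{S{\left(v{\left(5 \right)},-44 \right)} - 5743} = \frac{1}{\left(-73 + 8 \left(-2\right)\right) - 5743} = \frac{1}{\left(-73 - 16\right) - 5743} = \frac{1}{-89 - 5743} = \frac{1}{-5832} = - \frac{1}{5832}$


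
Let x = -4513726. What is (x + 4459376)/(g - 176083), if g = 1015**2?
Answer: -27175/427071 ≈ -0.063631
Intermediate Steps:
g = 1030225
(x + 4459376)/(g - 176083) = (-4513726 + 4459376)/(1030225 - 176083) = -54350/854142 = -54350*1/854142 = -27175/427071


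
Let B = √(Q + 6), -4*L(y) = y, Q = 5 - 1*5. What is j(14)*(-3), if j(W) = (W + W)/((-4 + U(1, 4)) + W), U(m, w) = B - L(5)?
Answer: -5040/643 + 448*√6/643 ≈ -6.1316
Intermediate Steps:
Q = 0 (Q = 5 - 5 = 0)
L(y) = -y/4
B = √6 (B = √(0 + 6) = √6 ≈ 2.4495)
U(m, w) = 5/4 + √6 (U(m, w) = √6 - (-1)*5/4 = √6 - 1*(-5/4) = √6 + 5/4 = 5/4 + √6)
j(W) = 2*W/(-11/4 + W + √6) (j(W) = (W + W)/((-4 + (5/4 + √6)) + W) = (2*W)/((-11/4 + √6) + W) = (2*W)/(-11/4 + W + √6) = 2*W/(-11/4 + W + √6))
j(14)*(-3) = (8*14/(-11 + 4*14 + 4*√6))*(-3) = (8*14/(-11 + 56 + 4*√6))*(-3) = (8*14/(45 + 4*√6))*(-3) = (112/(45 + 4*√6))*(-3) = -336/(45 + 4*√6)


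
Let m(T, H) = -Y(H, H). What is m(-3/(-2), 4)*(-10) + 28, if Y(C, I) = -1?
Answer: 18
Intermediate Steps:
m(T, H) = 1 (m(T, H) = -1*(-1) = 1)
m(-3/(-2), 4)*(-10) + 28 = 1*(-10) + 28 = -10 + 28 = 18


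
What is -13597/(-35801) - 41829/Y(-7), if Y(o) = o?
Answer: 1497615208/250607 ≈ 5976.0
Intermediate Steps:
-13597/(-35801) - 41829/Y(-7) = -13597/(-35801) - 41829/(-7) = -13597*(-1/35801) - 41829*(-⅐) = 13597/35801 + 41829/7 = 1497615208/250607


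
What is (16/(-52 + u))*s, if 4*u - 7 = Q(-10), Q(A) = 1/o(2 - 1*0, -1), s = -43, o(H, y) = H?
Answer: 5504/401 ≈ 13.726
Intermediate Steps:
Q(A) = 1/2 (Q(A) = 1/(2 - 1*0) = 1/(2 + 0) = 1/2)
u = 15/8 (u = 7/4 + (1/4)*(1/2) = 7/4 + 1/8 = 15/8 ≈ 1.8750)
(16/(-52 + u))*s = (16/(-52 + 15/8))*(-43) = (16/(-401/8))*(-43) = -8/401*16*(-43) = -128/401*(-43) = 5504/401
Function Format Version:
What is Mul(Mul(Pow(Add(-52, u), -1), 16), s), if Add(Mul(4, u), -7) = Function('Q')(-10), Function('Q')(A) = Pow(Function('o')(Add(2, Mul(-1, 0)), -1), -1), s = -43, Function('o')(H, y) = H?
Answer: Rational(5504, 401) ≈ 13.726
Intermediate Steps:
Function('Q')(A) = Rational(1, 2) (Function('Q')(A) = Pow(Add(2, Mul(-1, 0)), -1) = Pow(Add(2, 0), -1) = Pow(2, -1) = Rational(1, 2))
u = Rational(15, 8) (u = Add(Rational(7, 4), Mul(Rational(1, 4), Rational(1, 2))) = Add(Rational(7, 4), Rational(1, 8)) = Rational(15, 8) ≈ 1.8750)
Mul(Mul(Pow(Add(-52, u), -1), 16), s) = Mul(Mul(Pow(Add(-52, Rational(15, 8)), -1), 16), -43) = Mul(Mul(Pow(Rational(-401, 8), -1), 16), -43) = Mul(Mul(Rational(-8, 401), 16), -43) = Mul(Rational(-128, 401), -43) = Rational(5504, 401)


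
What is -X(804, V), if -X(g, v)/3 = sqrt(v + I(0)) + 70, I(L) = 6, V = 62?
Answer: 210 + 6*sqrt(17) ≈ 234.74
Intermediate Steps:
X(g, v) = -210 - 3*sqrt(6 + v) (X(g, v) = -3*(sqrt(v + 6) + 70) = -3*(sqrt(6 + v) + 70) = -3*(70 + sqrt(6 + v)) = -210 - 3*sqrt(6 + v))
-X(804, V) = -(-210 - 3*sqrt(6 + 62)) = -(-210 - 6*sqrt(17)) = 210 + 6*sqrt(17)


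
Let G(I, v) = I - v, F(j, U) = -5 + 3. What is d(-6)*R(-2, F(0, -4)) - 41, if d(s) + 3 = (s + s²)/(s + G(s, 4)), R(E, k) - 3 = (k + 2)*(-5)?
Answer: -445/8 ≈ -55.625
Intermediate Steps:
F(j, U) = -2
R(E, k) = -7 - 5*k (R(E, k) = 3 + (k + 2)*(-5) = 3 + (2 + k)*(-5) = 3 + (-10 - 5*k) = -7 - 5*k)
d(s) = -3 + (s + s²)/(-4 + 2*s) (d(s) = -3 + (s + s²)/(s + (s - 1*4)) = -3 + (s + s²)/(s + (s - 4)) = -3 + (s + s²)/(s + (-4 + s)) = -3 + (s + s²)/(-4 + 2*s))
d(-6)*R(-2, F(0, -4)) - 41 = ((12 + (-6)² - 5*(-6))/(2*(-2 - 6)))*(-7 - 5*(-2)) - 41 = ((½)*(12 + 36 + 30)/(-8))*(-7 + 10) - 41 = ((½)*(-⅛)*78)*3 - 41 = -39/8*3 - 41 = -117/8 - 41 = -445/8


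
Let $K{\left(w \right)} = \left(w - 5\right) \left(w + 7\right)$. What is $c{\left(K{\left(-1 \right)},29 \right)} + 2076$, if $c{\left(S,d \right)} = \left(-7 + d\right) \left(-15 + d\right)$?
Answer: $2384$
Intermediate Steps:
$K{\left(w \right)} = \left(-5 + w\right) \left(7 + w\right)$
$c{\left(S,d \right)} = \left(-15 + d\right) \left(-7 + d\right)$
$c{\left(K{\left(-1 \right)},29 \right)} + 2076 = \left(105 + 29^{2} - 638\right) + 2076 = \left(105 + 841 - 638\right) + 2076 = 308 + 2076 = 2384$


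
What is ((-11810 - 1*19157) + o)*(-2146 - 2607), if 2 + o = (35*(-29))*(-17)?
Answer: 65182642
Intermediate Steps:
o = 17253 (o = -2 + (35*(-29))*(-17) = -2 - 1015*(-17) = -2 + 17255 = 17253)
((-11810 - 1*19157) + o)*(-2146 - 2607) = ((-11810 - 1*19157) + 17253)*(-2146 - 2607) = ((-11810 - 19157) + 17253)*(-4753) = (-30967 + 17253)*(-4753) = -13714*(-4753) = 65182642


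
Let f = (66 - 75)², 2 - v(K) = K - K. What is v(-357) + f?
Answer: 83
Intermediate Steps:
v(K) = 2 (v(K) = 2 - (K - K) = 2 - 1*0 = 2 + 0 = 2)
f = 81 (f = (-9)² = 81)
v(-357) + f = 2 + 81 = 83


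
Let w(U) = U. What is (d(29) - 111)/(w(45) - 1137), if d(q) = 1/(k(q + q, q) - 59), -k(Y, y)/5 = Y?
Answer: 745/7329 ≈ 0.10165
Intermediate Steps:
k(Y, y) = -5*Y
d(q) = 1/(-59 - 10*q) (d(q) = 1/(-5*(q + q) - 59) = 1/(-10*q - 59) = 1/(-59 - 10*q))
(d(29) - 111)/(w(45) - 1137) = (-1/(59 + 10*29) - 111)/(45 - 1137) = (-1/(59 + 290) - 111)/(-1092) = (-1/349 - 111)*(-1/1092) = -38740/349*(-1/1092) = 745/7329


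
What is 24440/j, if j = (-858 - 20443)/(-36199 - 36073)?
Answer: 1766327680/21301 ≈ 82922.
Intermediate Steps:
j = 21301/72272 (j = -21301/(-72272) = -21301*(-1/72272) = 21301/72272 ≈ 0.29473)
24440/j = 24440/(21301/72272) = 24440*(72272/21301) = 1766327680/21301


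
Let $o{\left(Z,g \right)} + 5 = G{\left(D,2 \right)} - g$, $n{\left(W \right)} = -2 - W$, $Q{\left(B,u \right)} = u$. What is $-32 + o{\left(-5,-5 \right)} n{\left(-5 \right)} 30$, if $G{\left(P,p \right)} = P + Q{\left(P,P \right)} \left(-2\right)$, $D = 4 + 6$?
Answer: $-932$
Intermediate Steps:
$D = 10$
$G{\left(P,p \right)} = - P$ ($G{\left(P,p \right)} = P + P \left(-2\right) = P - 2 P = - P$)
$o{\left(Z,g \right)} = -15 - g$ ($o{\left(Z,g \right)} = -5 - \left(10 + g\right) = -15 - g$)
$-32 + o{\left(-5,-5 \right)} n{\left(-5 \right)} 30 = -32 + \left(-15 - -5\right) \left(-2 - -5\right) 30 = -32 + \left(-15 + 5\right) \left(-2 + 5\right) 30 = -32 + \left(-10\right) 3 \cdot 30 = -32 - 900 = -932$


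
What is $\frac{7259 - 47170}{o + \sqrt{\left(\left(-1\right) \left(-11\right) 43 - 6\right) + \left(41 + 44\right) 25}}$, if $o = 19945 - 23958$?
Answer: $\frac{160162843}{16101577} + \frac{1436796 \sqrt{2}}{16101577} \approx 10.073$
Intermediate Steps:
$o = -4013$ ($o = 19945 - 23958 = -4013$)
$\frac{7259 - 47170}{o + \sqrt{\left(\left(-1\right) \left(-11\right) 43 - 6\right) + \left(41 + 44\right) 25}} = \frac{7259 - 47170}{-4013 + \sqrt{\left(\left(-1\right) \left(-11\right) 43 - 6\right) + \left(41 + 44\right) 25}} = - \frac{39911}{-4013 + \sqrt{\left(11 \cdot 43 - 6\right) + 85 \cdot 25}} = - \frac{39911}{-4013 + \sqrt{\left(473 - 6\right) + 2125}} = - \frac{39911}{-4013 + \sqrt{467 + 2125}} = - \frac{39911}{-4013 + \sqrt{2592}} = - \frac{39911}{-4013 + 36 \sqrt{2}}$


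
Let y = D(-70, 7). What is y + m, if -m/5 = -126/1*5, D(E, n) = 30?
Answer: 3180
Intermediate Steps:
y = 30
m = 3150 (m = -5*(-126/1)*5 = -5*(-126)*5 = -5*(-9*14)*5 = -(-630)*5 = -5*(-630) = 3150)
y + m = 30 + 3150 = 3180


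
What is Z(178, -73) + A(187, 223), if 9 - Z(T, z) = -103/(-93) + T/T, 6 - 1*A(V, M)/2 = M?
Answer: -39721/93 ≈ -427.11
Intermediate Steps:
A(V, M) = 12 - 2*M
Z(T, z) = 641/93 (Z(T, z) = 9 - (-103/(-93) + T/T) = 9 - (-103*(-1/93) + 1) = 9 - (103/93 + 1) = 9 - 1*196/93 = 9 - 196/93 = 641/93)
Z(178, -73) + A(187, 223) = 641/93 + (12 - 2*223) = 641/93 + (12 - 446) = 641/93 - 434 = -39721/93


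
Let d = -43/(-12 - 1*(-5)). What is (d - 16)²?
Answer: 4761/49 ≈ 97.163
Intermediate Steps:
d = 43/7 (d = -43/(-12 + 5) = -43/(-7) = -43*(-⅐) = 43/7 ≈ 6.1429)
(d - 16)² = (43/7 - 16)² = (-69/7)² = 4761/49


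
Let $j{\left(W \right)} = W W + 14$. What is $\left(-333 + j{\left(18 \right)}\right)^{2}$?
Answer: $25$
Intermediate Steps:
$j{\left(W \right)} = 14 + W^{2}$ ($j{\left(W \right)} = W^{2} + 14 = 14 + W^{2}$)
$\left(-333 + j{\left(18 \right)}\right)^{2} = \left(-333 + \left(14 + 18^{2}\right)\right)^{2} = \left(-333 + \left(14 + 324\right)\right)^{2} = \left(-333 + 338\right)^{2} = 5^{2} = 25$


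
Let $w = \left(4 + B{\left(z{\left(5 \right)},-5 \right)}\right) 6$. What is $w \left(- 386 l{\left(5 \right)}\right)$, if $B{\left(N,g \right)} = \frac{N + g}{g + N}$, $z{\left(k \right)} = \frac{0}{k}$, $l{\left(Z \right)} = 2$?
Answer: $-23160$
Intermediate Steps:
$z{\left(k \right)} = 0$
$B{\left(N,g \right)} = 1$ ($B{\left(N,g \right)} = \frac{N + g}{N + g} = 1$)
$w = 30$ ($w = \left(4 + 1\right) 6 = 5 \cdot 6 = 30$)
$w \left(- 386 l{\left(5 \right)}\right) = 30 \left(\left(-386\right) 2\right) = 30 \left(-772\right) = -23160$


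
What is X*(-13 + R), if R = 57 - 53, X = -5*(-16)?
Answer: -720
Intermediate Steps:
X = 80
R = 4
X*(-13 + R) = 80*(-13 + 4) = 80*(-9) = -720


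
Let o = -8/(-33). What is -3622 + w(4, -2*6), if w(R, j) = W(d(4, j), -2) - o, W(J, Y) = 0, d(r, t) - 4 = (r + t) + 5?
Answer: -119534/33 ≈ -3622.2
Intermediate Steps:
d(r, t) = 9 + r + t (d(r, t) = 4 + ((r + t) + 5) = 4 + (5 + r + t) = 9 + r + t)
o = 8/33 (o = -8*(-1/33) = 8/33 ≈ 0.24242)
w(R, j) = -8/33 (w(R, j) = 0 - 1*8/33 = 0 - 8/33 = -8/33)
-3622 + w(4, -2*6) = -3622 - 8/33 = -119534/33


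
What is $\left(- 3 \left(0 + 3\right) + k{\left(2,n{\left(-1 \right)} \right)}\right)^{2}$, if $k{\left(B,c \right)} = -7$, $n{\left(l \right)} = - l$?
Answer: $256$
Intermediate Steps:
$\left(- 3 \left(0 + 3\right) + k{\left(2,n{\left(-1 \right)} \right)}\right)^{2} = \left(- 3 \left(0 + 3\right) - 7\right)^{2} = \left(\left(-3\right) 3 - 7\right)^{2} = \left(-9 - 7\right)^{2} = \left(-16\right)^{2} = 256$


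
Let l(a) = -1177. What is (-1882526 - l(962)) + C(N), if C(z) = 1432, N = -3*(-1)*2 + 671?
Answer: -1879917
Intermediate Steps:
N = 677 (N = 3*2 + 671 = 6 + 671 = 677)
(-1882526 - l(962)) + C(N) = (-1882526 - 1*(-1177)) + 1432 = (-1882526 + 1177) + 1432 = -1881349 + 1432 = -1879917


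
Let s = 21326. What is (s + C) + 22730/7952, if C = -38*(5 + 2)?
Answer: 83745925/3976 ≈ 21063.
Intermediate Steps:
C = -266 (C = -38*7 = -266)
(s + C) + 22730/7952 = (21326 - 266) + 22730/7952 = 21060 + 22730*(1/7952) = 21060 + 11365/3976 = 83745925/3976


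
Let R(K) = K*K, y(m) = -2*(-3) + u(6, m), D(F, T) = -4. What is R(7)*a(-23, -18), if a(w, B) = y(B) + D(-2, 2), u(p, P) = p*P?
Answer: -5194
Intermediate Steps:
u(p, P) = P*p
y(m) = 6 + 6*m (y(m) = -2*(-3) + m*6 = 6 + 6*m)
R(K) = K²
a(w, B) = 2 + 6*B (a(w, B) = (6 + 6*B) - 4 = 2 + 6*B)
R(7)*a(-23, -18) = 7²*(2 + 6*(-18)) = 49*(2 - 108) = 49*(-106) = -5194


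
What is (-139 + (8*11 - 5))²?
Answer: 3136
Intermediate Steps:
(-139 + (8*11 - 5))² = (-139 + (88 - 5))² = (-139 + 83)² = (-56)² = 3136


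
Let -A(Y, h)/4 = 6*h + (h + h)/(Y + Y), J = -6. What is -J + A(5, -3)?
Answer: 402/5 ≈ 80.400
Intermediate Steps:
A(Y, h) = -24*h - 4*h/Y (A(Y, h) = -4*(6*h + (h + h)/(Y + Y)) = -4*(6*h + (2*h)/((2*Y))) = -4*(6*h + (2*h)*(1/(2*Y))) = -4*(6*h + h/Y) = -24*h - 4*h/Y)
-J + A(5, -3) = -1*(-6) + (-24*(-3) - 4*(-3)/5) = 6 + (72 - 4*(-3)*⅕) = 6 + (72 + 12/5) = 6 + 372/5 = 402/5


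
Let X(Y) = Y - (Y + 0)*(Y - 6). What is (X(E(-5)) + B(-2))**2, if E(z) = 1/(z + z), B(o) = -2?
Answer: 73441/10000 ≈ 7.3441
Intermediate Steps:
E(z) = 1/(2*z)
X(Y) = Y - Y*(-6 + Y)
(X(E(-5)) + B(-2))**2 = (((1/2)/(-5))*(7 - 1/(2*(-5))) - 2)**2 = (((1/2)*(-1/5))*(7 - (-1)/(2*5)) - 2)**2 = (-(7 - 1*(-1/10))/10 - 2)**2 = (-(7 + 1/10)/10 - 2)**2 = (-1/10*71/10 - 2)**2 = (-71/100 - 2)**2 = (-271/100)**2 = 73441/10000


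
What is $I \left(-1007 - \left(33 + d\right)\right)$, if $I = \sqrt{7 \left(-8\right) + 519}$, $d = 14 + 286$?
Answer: $- 1340 \sqrt{463} \approx -28833.0$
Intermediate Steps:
$d = 300$
$I = \sqrt{463}$ ($I = \sqrt{-56 + 519} = \sqrt{463} \approx 21.517$)
$I \left(-1007 - \left(33 + d\right)\right) = \sqrt{463} \left(-1007 - 333\right) = \sqrt{463} \left(-1340\right) = - 1340 \sqrt{463}$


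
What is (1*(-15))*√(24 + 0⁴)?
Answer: -30*√6 ≈ -73.485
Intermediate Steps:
(1*(-15))*√(24 + 0⁴) = -15*√(24 + 0) = -30*√6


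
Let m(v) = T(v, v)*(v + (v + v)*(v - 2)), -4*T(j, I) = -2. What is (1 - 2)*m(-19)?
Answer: -779/2 ≈ -389.50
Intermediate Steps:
T(j, I) = ½ (T(j, I) = -¼*(-2) = ½)
m(v) = v/2 + v*(-2 + v) (m(v) = (v + (v + v)*(v - 2))/2 = (v + (2*v)*(-2 + v))/2 = (v + 2*v*(-2 + v))/2 = v/2 + v*(-2 + v))
(1 - 2)*m(-19) = (1 - 2)*((½)*(-19)*(-3 + 2*(-19))) = -(-19)*(-3 - 38)/2 = -(-19)*(-41)/2 = -1*779/2 = -779/2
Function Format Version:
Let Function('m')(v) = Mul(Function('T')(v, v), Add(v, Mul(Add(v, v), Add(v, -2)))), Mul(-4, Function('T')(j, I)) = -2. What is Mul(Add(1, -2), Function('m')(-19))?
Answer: Rational(-779, 2) ≈ -389.50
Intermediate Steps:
Function('T')(j, I) = Rational(1, 2) (Function('T')(j, I) = Mul(Rational(-1, 4), -2) = Rational(1, 2))
Function('m')(v) = Add(Mul(Rational(1, 2), v), Mul(v, Add(-2, v))) (Function('m')(v) = Mul(Rational(1, 2), Add(v, Mul(Add(v, v), Add(v, -2)))) = Mul(Rational(1, 2), Add(v, Mul(Mul(2, v), Add(-2, v)))) = Mul(Rational(1, 2), Add(v, Mul(2, v, Add(-2, v)))) = Add(Mul(Rational(1, 2), v), Mul(v, Add(-2, v))))
Mul(Add(1, -2), Function('m')(-19)) = Mul(Add(1, -2), Mul(Rational(1, 2), -19, Add(-3, Mul(2, -19)))) = Mul(-1, Mul(Rational(1, 2), -19, Add(-3, -38))) = Mul(-1, Mul(Rational(1, 2), -19, -41)) = Mul(-1, Rational(779, 2)) = Rational(-779, 2)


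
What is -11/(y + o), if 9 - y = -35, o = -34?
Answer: -11/10 ≈ -1.1000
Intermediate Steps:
y = 44 (y = 9 - 1*(-35) = 9 + 35 = 44)
-11/(y + o) = -11/(44 - 34) = -11/10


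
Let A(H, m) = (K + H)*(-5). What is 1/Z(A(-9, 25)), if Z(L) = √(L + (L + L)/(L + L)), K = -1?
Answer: √51/51 ≈ 0.14003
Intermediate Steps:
A(H, m) = 5 - 5*H (A(H, m) = (-1 + H)*(-5) = 5 - 5*H)
Z(L) = √(1 + L) (Z(L) = √(L + (2*L)/((2*L))) = √(L + (2*L)*(1/(2*L))) = √(L + 1) = √(1 + L))
1/Z(A(-9, 25)) = 1/(√(1 + (5 - 5*(-9)))) = 1/(√(1 + (5 + 45))) = 1/(√(1 + 50)) = 1/(√51) = √51/51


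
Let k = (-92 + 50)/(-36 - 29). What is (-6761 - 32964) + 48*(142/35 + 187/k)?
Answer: -897359/35 ≈ -25639.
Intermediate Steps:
k = 42/65 (k = -42/(-65) = -42*(-1/65) = 42/65 ≈ 0.64615)
(-6761 - 32964) + 48*(142/35 + 187/k) = (-6761 - 32964) + 48*(142/35 + 187/(42/65)) = -39725 + 48*(142*(1/35) + 187*(65/42)) = -39725 + 48*(142/35 + 12155/42) = -39725 + 48*(61627/210) = -39725 + 493016/35 = -897359/35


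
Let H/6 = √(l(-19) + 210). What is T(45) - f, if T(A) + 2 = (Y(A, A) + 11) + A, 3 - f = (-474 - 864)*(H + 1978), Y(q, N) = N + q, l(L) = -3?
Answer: -2646423 - 24084*√23 ≈ -2.7619e+6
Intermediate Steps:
H = 18*√23 (H = 6*√(-3 + 210) = 6*√207 = 6*(3*√23) = 18*√23 ≈ 86.325)
f = 2646567 + 24084*√23 (f = 3 - (-474 - 864)*(18*√23 + 1978) = 3 - (-1338)*(1978 + 18*√23) = 3 - (-2646564 - 24084*√23) = 3 + (2646564 + 24084*√23) = 2646567 + 24084*√23 ≈ 2.7621e+6)
T(A) = 9 + 3*A (T(A) = -2 + (((A + A) + 11) + A) = -2 + ((2*A + 11) + A) = -2 + ((11 + 2*A) + A) = -2 + (11 + 3*A) = 9 + 3*A)
T(45) - f = (9 + 3*45) - (2646567 + 24084*√23) = (9 + 135) + (-2646567 - 24084*√23) = 144 + (-2646567 - 24084*√23) = -2646423 - 24084*√23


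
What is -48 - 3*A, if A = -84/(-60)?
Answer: -261/5 ≈ -52.200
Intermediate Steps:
A = 7/5 (A = -84*(-1/60) = 7/5 ≈ 1.4000)
-48 - 3*A = -48 - 3*7/5 = -48 - 21/5 = -261/5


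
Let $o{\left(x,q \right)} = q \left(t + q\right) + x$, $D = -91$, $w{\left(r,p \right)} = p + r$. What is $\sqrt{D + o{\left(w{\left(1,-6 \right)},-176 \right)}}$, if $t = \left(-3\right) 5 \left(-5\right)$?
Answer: $4 \sqrt{1105} \approx 132.97$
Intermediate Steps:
$t = 75$ ($t = \left(-15\right) \left(-5\right) = 75$)
$o{\left(x,q \right)} = x + q \left(75 + q\right)$ ($o{\left(x,q \right)} = q \left(75 + q\right) + x = x + q \left(75 + q\right)$)
$\sqrt{D + o{\left(w{\left(1,-6 \right)},-176 \right)}} = \sqrt{-91 + \left(\left(-6 + 1\right) + \left(-176\right)^{2} + 75 \left(-176\right)\right)} = \sqrt{-91 - -17771} = \sqrt{-91 + 17771} = \sqrt{17680} = 4 \sqrt{1105}$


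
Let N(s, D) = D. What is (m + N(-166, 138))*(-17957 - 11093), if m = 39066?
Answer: -1138876200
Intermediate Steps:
(m + N(-166, 138))*(-17957 - 11093) = (39066 + 138)*(-17957 - 11093) = 39204*(-29050) = -1138876200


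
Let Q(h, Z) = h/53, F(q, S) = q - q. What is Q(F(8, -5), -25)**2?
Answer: 0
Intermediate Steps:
F(q, S) = 0
Q(h, Z) = h/53 (Q(h, Z) = h*(1/53) = h/53)
Q(F(8, -5), -25)**2 = ((1/53)*0)**2 = 0**2 = 0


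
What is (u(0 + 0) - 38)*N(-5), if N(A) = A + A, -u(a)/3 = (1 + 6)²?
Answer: 1850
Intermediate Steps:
u(a) = -147 (u(a) = -3*(1 + 6)² = -3*7² = -3*49 = -147)
N(A) = 2*A
(u(0 + 0) - 38)*N(-5) = (-147 - 38)*(2*(-5)) = -185*(-10) = 1850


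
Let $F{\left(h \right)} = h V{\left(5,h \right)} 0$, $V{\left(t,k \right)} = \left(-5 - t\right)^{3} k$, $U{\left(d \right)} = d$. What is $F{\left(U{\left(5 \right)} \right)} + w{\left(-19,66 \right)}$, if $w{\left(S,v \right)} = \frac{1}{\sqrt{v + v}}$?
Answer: $\frac{\sqrt{33}}{66} \approx 0.087039$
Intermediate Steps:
$V{\left(t,k \right)} = k \left(-5 - t\right)^{3}$
$w{\left(S,v \right)} = \frac{\sqrt{2}}{2 \sqrt{v}}$ ($w{\left(S,v \right)} = \frac{1}{\sqrt{2 v}} = \frac{1}{\sqrt{2} \sqrt{v}} = \frac{\sqrt{2}}{2 \sqrt{v}}$)
$F{\left(h \right)} = 0$ ($F{\left(h \right)} = h \left(- h \left(5 + 5\right)^{3}\right) 0 = h \left(- h 10^{3}\right) 0 = h \left(\left(-1\right) h 1000\right) 0 = h \left(- 1000 h\right) 0 = - 1000 h^{2} \cdot 0 = 0$)
$F{\left(U{\left(5 \right)} \right)} + w{\left(-19,66 \right)} = 0 + \frac{\sqrt{2}}{2 \sqrt{66}} = 0 + \frac{\sqrt{2} \frac{\sqrt{66}}{66}}{2} = 0 + \frac{\sqrt{33}}{66} = \frac{\sqrt{33}}{66}$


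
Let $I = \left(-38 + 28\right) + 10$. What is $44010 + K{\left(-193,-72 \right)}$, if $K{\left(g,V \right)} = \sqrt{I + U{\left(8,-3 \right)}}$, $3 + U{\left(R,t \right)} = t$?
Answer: $44010 + i \sqrt{6} \approx 44010.0 + 2.4495 i$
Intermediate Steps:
$U{\left(R,t \right)} = -3 + t$
$I = 0$ ($I = -10 + 10 = 0$)
$K{\left(g,V \right)} = i \sqrt{6}$ ($K{\left(g,V \right)} = \sqrt{0 - 6} = \sqrt{-6} = i \sqrt{6}$)
$44010 + K{\left(-193,-72 \right)} = 44010 + i \sqrt{6}$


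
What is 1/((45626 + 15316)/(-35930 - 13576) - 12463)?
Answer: -8251/102842370 ≈ -8.0230e-5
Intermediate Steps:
1/((45626 + 15316)/(-35930 - 13576) - 12463) = 1/(60942/(-49506) - 12463) = 1/(60942*(-1/49506) - 12463) = 1/(-10157/8251 - 12463) = 1/(-102842370/8251) = -8251/102842370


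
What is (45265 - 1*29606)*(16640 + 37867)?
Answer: 853525113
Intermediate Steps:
(45265 - 1*29606)*(16640 + 37867) = (45265 - 29606)*54507 = 15659*54507 = 853525113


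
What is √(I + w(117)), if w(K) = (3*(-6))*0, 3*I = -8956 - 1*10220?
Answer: 2*I*√1598 ≈ 79.95*I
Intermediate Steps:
I = -6392 (I = (-8956 - 1*10220)/3 = (-8956 - 10220)/3 = (⅓)*(-19176) = -6392)
w(K) = 0 (w(K) = -18*0 = 0)
√(I + w(117)) = √(-6392 + 0) = √(-6392) = 2*I*√1598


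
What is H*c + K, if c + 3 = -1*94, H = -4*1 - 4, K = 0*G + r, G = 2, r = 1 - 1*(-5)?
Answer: 782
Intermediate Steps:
r = 6 (r = 1 + 5 = 6)
K = 6 (K = 0*2 + 6 = 0 + 6 = 6)
H = -8 (H = -4 - 4 = -8)
c = -97 (c = -3 - 1*94 = -3 - 94 = -97)
H*c + K = -8*(-97) + 6 = 776 + 6 = 782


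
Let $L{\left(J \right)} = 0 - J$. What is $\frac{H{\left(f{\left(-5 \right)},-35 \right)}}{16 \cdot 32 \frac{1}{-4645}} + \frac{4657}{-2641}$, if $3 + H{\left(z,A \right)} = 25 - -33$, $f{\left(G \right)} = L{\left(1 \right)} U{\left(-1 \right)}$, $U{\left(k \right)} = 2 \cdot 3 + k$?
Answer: $- \frac{677093859}{1352192} \approx -500.74$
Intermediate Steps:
$U{\left(k \right)} = 6 + k$
$L{\left(J \right)} = - J$
$f{\left(G \right)} = -5$ ($f{\left(G \right)} = \left(-1\right) 1 \left(6 - 1\right) = \left(-1\right) 5 = -5$)
$H{\left(z,A \right)} = 55$ ($H{\left(z,A \right)} = -3 + \left(25 - -33\right) = -3 + \left(25 + 33\right) = -3 + 58 = 55$)
$\frac{H{\left(f{\left(-5 \right)},-35 \right)}}{16 \cdot 32 \frac{1}{-4645}} + \frac{4657}{-2641} = \frac{55}{16 \cdot 32 \frac{1}{-4645}} + \frac{4657}{-2641} = \frac{55}{512 \left(- \frac{1}{4645}\right)} + 4657 \left(- \frac{1}{2641}\right) = \frac{55}{- \frac{512}{4645}} - \frac{4657}{2641} = 55 \left(- \frac{4645}{512}\right) - \frac{4657}{2641} = - \frac{255475}{512} - \frac{4657}{2641} = - \frac{677093859}{1352192}$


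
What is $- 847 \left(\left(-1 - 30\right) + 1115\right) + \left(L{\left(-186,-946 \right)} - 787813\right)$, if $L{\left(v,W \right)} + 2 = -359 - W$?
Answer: $-1705376$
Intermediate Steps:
$L{\left(v,W \right)} = -361 - W$ ($L{\left(v,W \right)} = -2 - \left(359 + W\right) = -361 - W$)
$- 847 \left(\left(-1 - 30\right) + 1115\right) + \left(L{\left(-186,-946 \right)} - 787813\right) = - 847 \left(\left(-1 - 30\right) + 1115\right) - 787228 = - 847 \left(\left(-1 - 30\right) + 1115\right) + \left(\left(-361 + 946\right) - 787813\right) = - 847 \left(-31 + 1115\right) + \left(585 - 787813\right) = \left(-847\right) 1084 - 787228 = -918148 - 787228 = -1705376$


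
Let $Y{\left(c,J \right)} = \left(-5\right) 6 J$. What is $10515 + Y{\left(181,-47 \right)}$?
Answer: $11925$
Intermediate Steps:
$Y{\left(c,J \right)} = - 30 J$
$10515 + Y{\left(181,-47 \right)} = 10515 - -1410 = 10515 + 1410 = 11925$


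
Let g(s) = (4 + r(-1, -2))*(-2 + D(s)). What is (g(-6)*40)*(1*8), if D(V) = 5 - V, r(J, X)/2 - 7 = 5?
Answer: 80640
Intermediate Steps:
r(J, X) = 24 (r(J, X) = 14 + 2*5 = 14 + 10 = 24)
g(s) = 84 - 28*s (g(s) = (4 + 24)*(-2 + (5 - s)) = 28*(3 - s) = 84 - 28*s)
(g(-6)*40)*(1*8) = ((84 - 28*(-6))*40)*(1*8) = ((84 + 168)*40)*8 = (252*40)*8 = 10080*8 = 80640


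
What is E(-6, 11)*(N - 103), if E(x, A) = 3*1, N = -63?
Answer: -498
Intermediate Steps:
E(x, A) = 3
E(-6, 11)*(N - 103) = 3*(-63 - 103) = 3*(-166) = -498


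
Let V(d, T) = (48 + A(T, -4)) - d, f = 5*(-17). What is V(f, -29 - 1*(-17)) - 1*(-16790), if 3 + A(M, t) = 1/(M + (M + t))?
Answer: 473759/28 ≈ 16920.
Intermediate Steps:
f = -85
A(M, t) = -3 + 1/(t + 2*M) (A(M, t) = -3 + 1/(M + (M + t)) = -3 + 1/(t + 2*M))
V(d, T) = 48 - d + (13 - 6*T)/(-4 + 2*T) (V(d, T) = (48 + (1 - 6*T - 3*(-4))/(-4 + 2*T)) - d = (48 + (1 - 6*T + 12)/(-4 + 2*T)) - d = (48 + (13 - 6*T)/(-4 + 2*T)) - d = 48 - d + (13 - 6*T)/(-4 + 2*T))
V(f, -29 - 1*(-17)) - 1*(-16790) = (13/2 - 3*(-29 - 1*(-17)) + (-2 + (-29 - 1*(-17)))*(48 - 1*(-85)))/(-2 + (-29 - 1*(-17))) - 1*(-16790) = (13/2 - 3*(-29 + 17) + (-2 + (-29 + 17))*(48 + 85))/(-2 + (-29 + 17)) + 16790 = (13/2 - 3*(-12) + (-2 - 12)*133)/(-2 - 12) + 16790 = (13/2 + 36 - 14*133)/(-14) + 16790 = -(13/2 + 36 - 1862)/14 + 16790 = -1/14*(-3639/2) + 16790 = 3639/28 + 16790 = 473759/28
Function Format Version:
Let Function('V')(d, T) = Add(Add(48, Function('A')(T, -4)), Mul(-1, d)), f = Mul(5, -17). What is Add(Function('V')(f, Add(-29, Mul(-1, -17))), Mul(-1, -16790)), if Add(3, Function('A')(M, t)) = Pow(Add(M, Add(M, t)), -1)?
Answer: Rational(473759, 28) ≈ 16920.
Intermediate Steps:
f = -85
Function('A')(M, t) = Add(-3, Pow(Add(t, Mul(2, M)), -1)) (Function('A')(M, t) = Add(-3, Pow(Add(M, Add(M, t)), -1)) = Add(-3, Pow(Add(t, Mul(2, M)), -1)))
Function('V')(d, T) = Add(48, Mul(-1, d), Mul(Pow(Add(-4, Mul(2, T)), -1), Add(13, Mul(-6, T)))) (Function('V')(d, T) = Add(Add(48, Mul(Pow(Add(-4, Mul(2, T)), -1), Add(1, Mul(-6, T), Mul(-3, -4)))), Mul(-1, d)) = Add(Add(48, Mul(Pow(Add(-4, Mul(2, T)), -1), Add(1, Mul(-6, T), 12))), Mul(-1, d)) = Add(Add(48, Mul(Pow(Add(-4, Mul(2, T)), -1), Add(13, Mul(-6, T)))), Mul(-1, d)) = Add(48, Mul(-1, d), Mul(Pow(Add(-4, Mul(2, T)), -1), Add(13, Mul(-6, T)))))
Add(Function('V')(f, Add(-29, Mul(-1, -17))), Mul(-1, -16790)) = Add(Mul(Pow(Add(-2, Add(-29, Mul(-1, -17))), -1), Add(Rational(13, 2), Mul(-3, Add(-29, Mul(-1, -17))), Mul(Add(-2, Add(-29, Mul(-1, -17))), Add(48, Mul(-1, -85))))), Mul(-1, -16790)) = Add(Mul(Pow(Add(-2, Add(-29, 17)), -1), Add(Rational(13, 2), Mul(-3, Add(-29, 17)), Mul(Add(-2, Add(-29, 17)), Add(48, 85)))), 16790) = Add(Mul(Pow(Add(-2, -12), -1), Add(Rational(13, 2), Mul(-3, -12), Mul(Add(-2, -12), 133))), 16790) = Add(Mul(Pow(-14, -1), Add(Rational(13, 2), 36, Mul(-14, 133))), 16790) = Add(Mul(Rational(-1, 14), Add(Rational(13, 2), 36, -1862)), 16790) = Add(Mul(Rational(-1, 14), Rational(-3639, 2)), 16790) = Add(Rational(3639, 28), 16790) = Rational(473759, 28)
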